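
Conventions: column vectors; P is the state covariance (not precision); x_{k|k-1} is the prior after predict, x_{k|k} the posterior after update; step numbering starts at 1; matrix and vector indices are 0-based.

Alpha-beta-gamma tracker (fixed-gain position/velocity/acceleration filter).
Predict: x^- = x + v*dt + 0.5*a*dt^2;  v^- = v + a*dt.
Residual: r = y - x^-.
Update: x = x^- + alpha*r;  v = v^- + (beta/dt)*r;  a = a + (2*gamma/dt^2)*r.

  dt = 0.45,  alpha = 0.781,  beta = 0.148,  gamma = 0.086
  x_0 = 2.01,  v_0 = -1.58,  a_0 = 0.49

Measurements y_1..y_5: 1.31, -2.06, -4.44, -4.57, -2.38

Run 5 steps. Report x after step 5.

x_post = -3.4399

step 1: x_pred=1.3486  r=-0.0386  x^+=1.3185  v^+=-1.3722  a^+=0.4572
step 2: x_pred=0.7473  r=-2.8073  x^+=-1.4452  v^+=-2.0897  a^+=-1.9272
step 3: x_pred=-2.5807  r=-1.8593  x^+=-4.0328  v^+=-3.5685  a^+=-3.5065
step 4: x_pred=-5.9937  r=1.4237  x^+=-4.8818  v^+=-4.6782  a^+=-2.2972
step 5: x_pred=-7.2196  r=4.8396  x^+=-3.4399  v^+=-4.1202  a^+=1.8134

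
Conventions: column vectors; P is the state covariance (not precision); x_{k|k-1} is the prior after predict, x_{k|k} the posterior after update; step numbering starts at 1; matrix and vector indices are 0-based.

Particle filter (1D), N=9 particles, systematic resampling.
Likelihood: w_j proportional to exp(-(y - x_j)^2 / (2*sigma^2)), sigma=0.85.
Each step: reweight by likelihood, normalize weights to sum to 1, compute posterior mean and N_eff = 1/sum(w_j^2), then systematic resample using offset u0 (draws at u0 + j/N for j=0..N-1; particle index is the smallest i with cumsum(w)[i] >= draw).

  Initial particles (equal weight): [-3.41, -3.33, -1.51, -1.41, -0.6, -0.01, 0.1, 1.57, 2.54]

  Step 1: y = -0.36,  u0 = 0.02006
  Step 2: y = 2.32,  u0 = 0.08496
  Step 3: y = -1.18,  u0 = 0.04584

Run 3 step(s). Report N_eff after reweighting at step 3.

step 1: w=[0.0004, 0.0006, 0.1084, 0.1263, 0.2602, 0.2488, 0.2339, 0.0206, 0.0008]  mean=-0.4462  Neff=4.7073  idx=[2, 3, 4, 4, 4, 5, 5, 6, 6]
step 2: w=[0.0003, 0.0005, 0.0226, 0.0226, 0.0226, 0.1929, 0.1929, 0.2727, 0.2727]  mean=0.0087  Neff=4.4497  idx=[5, 5, 6, 6, 7, 7, 8, 8, 8]
step 3: w=[0.1227, 0.1227, 0.1227, 0.1227, 0.1018, 0.1018, 0.1018, 0.1018, 0.1018]  mean=0.0460  Neff=8.9222  idx=[0, 1, 2, 3, 3, 5, 6, 7, 8]

N_eff = 8.9222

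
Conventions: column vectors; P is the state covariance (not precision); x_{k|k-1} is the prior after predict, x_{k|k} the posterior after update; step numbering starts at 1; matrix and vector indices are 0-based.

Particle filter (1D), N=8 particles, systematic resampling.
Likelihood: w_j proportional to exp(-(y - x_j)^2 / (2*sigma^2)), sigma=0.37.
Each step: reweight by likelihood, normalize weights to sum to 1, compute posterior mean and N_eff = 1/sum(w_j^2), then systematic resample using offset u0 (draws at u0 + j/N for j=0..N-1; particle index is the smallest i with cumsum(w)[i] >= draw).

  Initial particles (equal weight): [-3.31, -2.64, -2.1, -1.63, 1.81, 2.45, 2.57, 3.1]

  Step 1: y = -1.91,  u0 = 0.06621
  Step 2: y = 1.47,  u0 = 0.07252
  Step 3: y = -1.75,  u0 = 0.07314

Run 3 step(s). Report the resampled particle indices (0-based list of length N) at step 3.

resampled_idx = [0, 1, 2, 3, 4, 5, 6, 7]

step 1: w=[0.0004, 0.0806, 0.4949, 0.4240, 0.0000, 0.0000, 0.0000, 0.0000]  mean=-1.9448  Neff=2.3190  idx=[1, 2, 2, 2, 2, 3, 3, 3]
step 2: w=[0.0000, 0.0000, 0.0000, 0.0000, 0.0000, 0.3333, 0.3333, 0.3333]  mean=-1.6300  Neff=3.0001  idx=[5, 5, 5, 6, 6, 7, 7, 7]
step 3: w=[0.1250, 0.1250, 0.1250, 0.1250, 0.1250, 0.1250, 0.1250, 0.1250]  mean=-1.6300  Neff=8.0000  idx=[0, 1, 2, 3, 4, 5, 6, 7]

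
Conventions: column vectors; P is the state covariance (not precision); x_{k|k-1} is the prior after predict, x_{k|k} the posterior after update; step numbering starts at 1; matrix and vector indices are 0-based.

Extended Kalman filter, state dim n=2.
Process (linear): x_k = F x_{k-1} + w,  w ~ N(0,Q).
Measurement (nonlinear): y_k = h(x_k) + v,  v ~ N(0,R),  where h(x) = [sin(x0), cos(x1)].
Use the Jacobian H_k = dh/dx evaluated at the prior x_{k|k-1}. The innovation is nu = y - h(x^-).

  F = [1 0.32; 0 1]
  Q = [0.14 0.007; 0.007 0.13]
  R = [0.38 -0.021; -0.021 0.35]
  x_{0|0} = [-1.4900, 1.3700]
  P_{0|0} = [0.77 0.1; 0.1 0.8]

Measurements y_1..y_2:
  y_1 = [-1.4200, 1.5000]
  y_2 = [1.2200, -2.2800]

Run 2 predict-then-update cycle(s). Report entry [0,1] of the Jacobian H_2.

H_jac[0,1] = 0.0000

step 1: x^-=[-1.0516, 1.3700]  P^-=[1.0559 0.3630; 0.3630 0.9300]  H_jac=[0.4962 0.0000; 0.0000 -0.9799]  S=[0.6400 -0.1975; -0.1975 1.2430]  K=[0.7680 -0.1641; 0.0580 -0.7239]  nu=[-0.5518, 1.3006]  x^+=[-1.6889, 0.3965]  P^+=[0.5951 0.0751; 0.0751 0.2598]
step 2: x^-=[-1.5620, 0.3965]  P^-=[0.8098 0.1652; 0.1652 0.3898]  H_jac=[0.0088 0.0000; 0.0000 -0.3862]  S=[0.3801 -0.0216; -0.0216 0.4081]  K=[0.0099 -0.1558; -0.0171 -0.3697]  nu=[2.2200, -3.2024]  x^+=[-1.0410, 1.5425]  P^+=[0.7998 0.1418; 0.1418 0.3342]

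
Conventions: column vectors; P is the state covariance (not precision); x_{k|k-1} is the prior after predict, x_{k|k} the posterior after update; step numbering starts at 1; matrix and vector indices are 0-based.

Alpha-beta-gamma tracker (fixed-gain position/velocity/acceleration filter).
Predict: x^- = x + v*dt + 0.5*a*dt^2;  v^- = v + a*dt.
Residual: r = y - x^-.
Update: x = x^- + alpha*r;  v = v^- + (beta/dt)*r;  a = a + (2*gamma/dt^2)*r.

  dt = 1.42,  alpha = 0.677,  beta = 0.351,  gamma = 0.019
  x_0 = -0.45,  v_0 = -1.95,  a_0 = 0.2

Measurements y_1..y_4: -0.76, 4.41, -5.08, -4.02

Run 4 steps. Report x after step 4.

x_post = -3.6596

step 1: x_pred=-3.0174  r=2.2574  x^+=-1.4891  v^+=-1.1080  a^+=0.2425
step 2: x_pred=-2.8180  r=7.2280  x^+=2.0754  v^+=1.0230  a^+=0.3788
step 3: x_pred=3.9099  r=-8.9899  x^+=-2.1763  v^+=-0.6613  a^+=0.2093
step 4: x_pred=-2.9042  r=-1.1158  x^+=-3.6596  v^+=-0.6398  a^+=0.1883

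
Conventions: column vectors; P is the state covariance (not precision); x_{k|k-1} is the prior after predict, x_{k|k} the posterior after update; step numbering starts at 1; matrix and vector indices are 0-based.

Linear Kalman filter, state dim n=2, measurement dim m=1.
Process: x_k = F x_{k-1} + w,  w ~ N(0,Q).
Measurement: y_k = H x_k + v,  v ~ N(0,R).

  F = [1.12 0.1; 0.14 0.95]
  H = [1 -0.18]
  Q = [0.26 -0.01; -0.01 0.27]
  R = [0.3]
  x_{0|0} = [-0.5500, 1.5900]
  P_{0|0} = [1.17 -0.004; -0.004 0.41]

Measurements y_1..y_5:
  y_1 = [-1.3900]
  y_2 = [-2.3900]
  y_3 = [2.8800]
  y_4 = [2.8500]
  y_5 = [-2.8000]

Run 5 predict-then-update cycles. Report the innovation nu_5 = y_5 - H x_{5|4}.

step 1: x^-=[-0.4570, 1.4335]  P^-=[1.7309 0.2081; 0.2081 0.6619]  S=[1.9774]  K=[0.8564; 0.0450]  nu=[-0.6750]  x^+=[-1.0350, 1.4031]  P^+=[0.2807 0.1319; 0.1319 0.6579]
step 2: x^-=[-1.0189, 1.1881]  P^-=[0.6482 0.2387; 0.2387 0.9043]  S=[0.8916]  K=[0.6788; 0.0852]  nu=[-1.1572]  x^+=[-1.8045, 1.0895]  P^+=[0.2373 0.1872; 0.1872 0.8979]
step 3: x^-=[-1.9121, 0.7824]  P^-=[0.6086 0.3143; 0.3143 1.1348]  S=[0.8323]  K=[0.6633; 0.1322]  nu=[4.9329]  x^+=[1.3601, 1.4345]  P^+=[0.2424 0.2413; 0.2413 1.1202]
step 4: x^-=[1.6667, 1.5532]  P^-=[0.6294 0.3946; 0.3946 1.3499]  S=[0.8311]  K=[0.6718; 0.1824]  nu=[1.4629]  x^+=[2.6495, 1.8200]  P^+=[0.2542 0.2927; 0.2927 1.3223]
step 5: x^-=[3.1495, 2.0999]  P^-=[0.6577 0.4710; 0.4710 1.5462]  S=[0.8382]  K=[0.6835; 0.2299]  nu=[-5.5715]  x^+=[-0.6586, 0.8190]  P^+=[0.2661 0.3393; 0.3393 1.5019]

innov = [-5.5715]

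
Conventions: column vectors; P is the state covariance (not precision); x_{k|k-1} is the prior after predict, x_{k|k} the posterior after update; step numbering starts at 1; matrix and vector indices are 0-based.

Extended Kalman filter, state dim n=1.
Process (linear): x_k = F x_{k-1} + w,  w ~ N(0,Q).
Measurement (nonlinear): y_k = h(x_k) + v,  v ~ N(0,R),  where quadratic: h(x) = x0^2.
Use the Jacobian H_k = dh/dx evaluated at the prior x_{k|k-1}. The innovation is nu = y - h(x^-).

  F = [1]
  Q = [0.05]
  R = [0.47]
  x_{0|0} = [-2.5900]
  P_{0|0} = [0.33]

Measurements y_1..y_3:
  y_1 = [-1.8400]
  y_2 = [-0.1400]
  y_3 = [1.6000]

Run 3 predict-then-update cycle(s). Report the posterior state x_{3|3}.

x_post = [-1.0011]

step 1: x^-=[-2.5900]  P^-=[0.3800]  H_jac=[-5.1800]  S=[10.6663]  K=[-0.1845]  nu=[-8.5481]  x^+=[-1.0125]  P^+=[0.0167]
step 2: x^-=[-1.0125]  P^-=[0.0667]  H_jac=[-2.0250]  S=[0.7437]  K=[-0.1817]  nu=[-1.1652]  x^+=[-0.8007]  P^+=[0.0422]
step 3: x^-=[-0.8007]  P^-=[0.0922]  H_jac=[-1.6015]  S=[0.7064]  K=[-0.2090]  nu=[0.9588]  x^+=[-1.0011]  P^+=[0.0613]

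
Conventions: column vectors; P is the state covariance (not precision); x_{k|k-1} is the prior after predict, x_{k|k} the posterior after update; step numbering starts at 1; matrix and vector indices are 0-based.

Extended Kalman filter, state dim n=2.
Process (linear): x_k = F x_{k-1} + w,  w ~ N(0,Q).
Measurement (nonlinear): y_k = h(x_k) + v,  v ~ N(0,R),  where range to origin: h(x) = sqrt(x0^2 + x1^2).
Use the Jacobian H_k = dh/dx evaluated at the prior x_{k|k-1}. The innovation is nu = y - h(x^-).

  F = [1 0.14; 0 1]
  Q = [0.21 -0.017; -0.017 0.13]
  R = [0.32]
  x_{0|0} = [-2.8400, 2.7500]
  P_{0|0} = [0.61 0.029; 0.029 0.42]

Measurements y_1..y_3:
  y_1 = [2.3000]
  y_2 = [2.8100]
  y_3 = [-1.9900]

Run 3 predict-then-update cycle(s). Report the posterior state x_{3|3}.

step 1: x^-=[-2.4550, 2.7500]  P^-=[0.8364 0.0708; 0.0708 0.5500]  H_jac=[-0.6660 0.7460]  S=[0.9267]  K=[-0.5441; 0.3919]  nu=[-1.3864]  x^+=[-1.7007, 2.2067]  P^+=[0.5621 0.2684; 0.2684 0.4077]
step 2: x^-=[-1.3918, 2.2067]  P^-=[0.8552 0.3085; 0.3085 0.5377]  H_jac=[-0.5335 0.8458]  S=[0.6697]  K=[-0.2917; 0.4334]  nu=[0.2011]  x^+=[-1.4504, 2.2938]  P^+=[0.7982 0.3931; 0.3931 0.4119]
step 3: x^-=[-1.1293, 2.2938]  P^-=[1.1264 0.4338; 0.4338 0.5419]  H_jac=[-0.4417 0.8972]  S=[0.6321]  K=[-0.1714; 0.4660]  nu=[-4.5467]  x^+=[-0.3501, 0.1750]  P^+=[1.1078 0.4843; 0.4843 0.4046]

x_post = [-0.3501, 0.1750]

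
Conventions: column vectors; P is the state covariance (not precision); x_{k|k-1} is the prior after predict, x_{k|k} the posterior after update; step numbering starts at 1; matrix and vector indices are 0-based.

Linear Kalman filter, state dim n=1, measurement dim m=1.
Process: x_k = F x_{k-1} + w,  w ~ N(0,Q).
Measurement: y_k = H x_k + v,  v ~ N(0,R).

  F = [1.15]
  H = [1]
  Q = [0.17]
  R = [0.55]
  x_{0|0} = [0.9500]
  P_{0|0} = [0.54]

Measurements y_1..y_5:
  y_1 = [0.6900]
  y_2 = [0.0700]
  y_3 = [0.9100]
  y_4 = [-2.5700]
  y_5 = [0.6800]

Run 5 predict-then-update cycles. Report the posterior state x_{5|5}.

x_post = [-0.1571]

step 1: x^-=[1.0925]  P^-=[0.8841]  S=[1.4342]  K=[0.6165]  nu=[-0.4025]  x^+=[0.8444]  P^+=[0.3391]
step 2: x^-=[0.9710]  P^-=[0.6184]  S=[1.1684]  K=[0.5293]  nu=[-0.9010]  x^+=[0.4941]  P^+=[0.2911]
step 3: x^-=[0.5682]  P^-=[0.5550]  S=[1.1050]  K=[0.5023]  nu=[0.3418]  x^+=[0.7399]  P^+=[0.2762]
step 4: x^-=[0.8509]  P^-=[0.5353]  S=[1.0853]  K=[0.4932]  nu=[-3.4209]  x^+=[-0.8364]  P^+=[0.2713]
step 5: x^-=[-0.9619]  P^-=[0.5288]  S=[1.0788]  K=[0.4902]  nu=[1.6419]  x^+=[-0.1571]  P^+=[0.2696]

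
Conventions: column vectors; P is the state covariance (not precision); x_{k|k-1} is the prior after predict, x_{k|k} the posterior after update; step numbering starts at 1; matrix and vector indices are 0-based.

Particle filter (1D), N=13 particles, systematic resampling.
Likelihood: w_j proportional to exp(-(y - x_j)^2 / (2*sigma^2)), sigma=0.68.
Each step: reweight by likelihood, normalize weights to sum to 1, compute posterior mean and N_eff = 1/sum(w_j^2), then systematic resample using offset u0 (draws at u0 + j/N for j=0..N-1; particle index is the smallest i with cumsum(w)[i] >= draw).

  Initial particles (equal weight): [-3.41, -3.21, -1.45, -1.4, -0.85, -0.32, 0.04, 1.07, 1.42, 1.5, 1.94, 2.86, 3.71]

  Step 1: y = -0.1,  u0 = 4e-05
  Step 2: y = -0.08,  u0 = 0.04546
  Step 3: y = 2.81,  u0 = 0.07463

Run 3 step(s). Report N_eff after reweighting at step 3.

N_eff = 6.9979

step 1: w=[0.0000, 0.0000, 0.0442, 0.0510, 0.1724, 0.3007, 0.3102, 0.0721, 0.0261, 0.0199, 0.0035, 0.0000, 0.0000]  mean=-0.2149  Neff=4.4018  idx=[2, 3, 4, 4, 5, 5, 5, 5, 6, 6, 6, 6, 7]
step 2: w=[0.0142, 0.0164, 0.0568, 0.0568, 0.1013, 0.1013, 0.1013, 0.1013, 0.1062, 0.1062, 0.1062, 0.1062, 0.0258]  mean=-0.2252  Neff=10.6662  idx=[2, 3, 4, 5, 6, 6, 7, 8, 9, 9, 10, 11, 11]
step 3: w=[0.0003, 0.0003, 0.0155, 0.0155, 0.0155, 0.0155, 0.0155, 0.1537, 0.1537, 0.1537, 0.1537, 0.1537, 0.1537]  mean=0.0116  Neff=6.9979  idx=[6, 7, 7, 8, 8, 9, 9, 10, 10, 11, 11, 12, 12]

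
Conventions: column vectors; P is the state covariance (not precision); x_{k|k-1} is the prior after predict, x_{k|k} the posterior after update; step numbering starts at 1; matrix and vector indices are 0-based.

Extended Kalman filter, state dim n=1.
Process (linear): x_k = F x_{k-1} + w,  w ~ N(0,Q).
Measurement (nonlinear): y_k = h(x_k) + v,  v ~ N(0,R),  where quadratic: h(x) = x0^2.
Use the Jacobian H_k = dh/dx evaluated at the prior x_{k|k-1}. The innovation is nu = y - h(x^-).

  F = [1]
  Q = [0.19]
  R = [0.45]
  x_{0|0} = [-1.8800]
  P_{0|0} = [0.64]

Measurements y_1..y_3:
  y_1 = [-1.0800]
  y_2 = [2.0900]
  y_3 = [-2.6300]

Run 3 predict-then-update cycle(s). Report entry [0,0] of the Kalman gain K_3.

K[0,0] = -0.3217

step 1: x^-=[-1.8800]  P^-=[0.8300]  H_jac=[-3.7600]  S=[12.1842]  K=[-0.2561]  nu=[-4.6144]  x^+=[-0.6981]  P^+=[0.0307]
step 2: x^-=[-0.6981]  P^-=[0.2207]  H_jac=[-1.3962]  S=[0.8801]  K=[-0.3500]  nu=[1.6027]  x^+=[-1.2591]  P^+=[0.1128]
step 3: x^-=[-1.2591]  P^-=[0.3028]  H_jac=[-2.5182]  S=[2.3702]  K=[-0.3217]  nu=[-4.2153]  x^+=[0.0971]  P^+=[0.0575]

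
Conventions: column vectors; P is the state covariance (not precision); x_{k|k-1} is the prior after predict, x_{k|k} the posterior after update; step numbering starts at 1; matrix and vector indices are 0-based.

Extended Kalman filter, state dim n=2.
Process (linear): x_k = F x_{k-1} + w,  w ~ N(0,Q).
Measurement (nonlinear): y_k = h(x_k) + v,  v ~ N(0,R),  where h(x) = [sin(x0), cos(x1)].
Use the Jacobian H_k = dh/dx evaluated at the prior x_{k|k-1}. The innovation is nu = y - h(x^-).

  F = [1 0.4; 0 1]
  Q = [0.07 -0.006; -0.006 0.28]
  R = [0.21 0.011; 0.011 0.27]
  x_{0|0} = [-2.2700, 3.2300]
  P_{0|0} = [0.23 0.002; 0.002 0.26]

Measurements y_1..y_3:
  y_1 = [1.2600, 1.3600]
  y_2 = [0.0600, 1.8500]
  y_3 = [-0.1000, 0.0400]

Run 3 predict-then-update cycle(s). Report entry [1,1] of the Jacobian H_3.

H_jac[1,1] = 0.0784

step 1: x^-=[-0.9780, 3.2300]  P^-=[0.3432 0.1000; 0.1000 0.5400]  H_jac=[0.5587 0.0000; 0.0000 0.0883]  S=[0.3171 0.0159; 0.0159 0.2742]  K=[0.6048 -0.0029; 0.1679 0.1641]  nu=[2.0894, 2.3561]  x^+=[0.2787, 3.9675]  P^+=[0.2273 0.0664; 0.0664 0.5228]
step 2: x^-=[1.8657, 3.9675]  P^-=[0.4340 0.2695; 0.2695 0.8028]  H_jac=[-0.2906 0.0000; 0.0000 0.7352]  S=[0.2467 -0.0466; -0.0466 0.7039]  K=[-0.4640 0.2507; -0.1612 0.8278]  nu=[-0.8968, 2.5279]  x^+=[2.9157, 6.2047]  P^+=[0.3258 0.0851; 0.0851 0.3016]
step 3: x^-=[5.3975, 6.2047]  P^-=[0.5122 0.1998; 0.1998 0.5816]  H_jac=[0.6328 0.0000; 0.0000 0.0784]  S=[0.4151 0.0209; 0.0209 0.2736]  K=[0.7809 -0.0024; 0.2973 0.1440]  nu=[0.6743, -0.9569]  x^+=[5.9264, 6.2673]  P^+=[0.2591 0.1012; 0.1012 0.5374]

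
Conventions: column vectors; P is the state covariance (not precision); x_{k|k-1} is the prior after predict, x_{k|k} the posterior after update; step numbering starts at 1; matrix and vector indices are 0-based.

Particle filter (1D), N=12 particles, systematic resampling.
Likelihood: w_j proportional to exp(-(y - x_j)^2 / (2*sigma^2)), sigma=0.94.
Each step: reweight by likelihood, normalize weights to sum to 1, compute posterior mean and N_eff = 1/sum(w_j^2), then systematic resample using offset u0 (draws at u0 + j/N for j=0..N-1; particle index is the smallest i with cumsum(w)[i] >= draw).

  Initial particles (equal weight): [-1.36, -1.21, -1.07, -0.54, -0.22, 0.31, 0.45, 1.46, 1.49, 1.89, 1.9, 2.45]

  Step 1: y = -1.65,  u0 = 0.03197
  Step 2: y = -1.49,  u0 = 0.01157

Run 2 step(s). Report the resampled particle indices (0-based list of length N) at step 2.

resampled_idx = [0, 0, 1, 2, 3, 4, 5, 5, 6, 7, 8, 9]

step 1: w=[0.2581, 0.2426, 0.2237, 0.1348, 0.0851, 0.0308, 0.0223, 0.0011, 0.0010, 0.0002, 0.0002, 0.0000]  mean=-0.9518  Neff=4.9415  idx=[0, 0, 0, 1, 1, 1, 2, 2, 2, 3, 4, 5]
step 2: w=[0.1019, 0.1019, 0.1019, 0.0984, 0.0984, 0.0984, 0.0931, 0.0931, 0.0931, 0.0618, 0.0413, 0.0165]  mean=-1.1095  Neff=10.8639  idx=[0, 0, 1, 2, 3, 4, 5, 5, 6, 7, 8, 9]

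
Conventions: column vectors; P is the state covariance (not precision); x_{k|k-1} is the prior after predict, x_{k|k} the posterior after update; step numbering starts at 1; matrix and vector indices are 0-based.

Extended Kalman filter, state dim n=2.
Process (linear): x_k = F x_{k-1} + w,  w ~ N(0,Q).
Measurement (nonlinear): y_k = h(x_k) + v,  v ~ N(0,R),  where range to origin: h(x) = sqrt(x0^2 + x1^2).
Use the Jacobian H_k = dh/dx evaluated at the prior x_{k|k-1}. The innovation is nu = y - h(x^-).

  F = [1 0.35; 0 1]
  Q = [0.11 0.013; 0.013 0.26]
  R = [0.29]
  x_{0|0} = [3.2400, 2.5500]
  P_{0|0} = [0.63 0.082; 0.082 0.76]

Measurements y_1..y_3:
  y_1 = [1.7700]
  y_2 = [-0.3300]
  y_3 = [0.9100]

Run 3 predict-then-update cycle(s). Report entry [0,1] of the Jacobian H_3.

step 1: x^-=[4.1325, 2.5500]  P^-=[0.8905 0.3610; 0.3610 1.0200]  H_jac=[0.8510 0.5251]  S=[1.5389]  K=[0.6157; 0.5477]  nu=[-3.0859]  x^+=[2.2326, 0.8598]  P^+=[0.3072 -0.1579; -0.1579 0.5584]
step 2: x^-=[2.5336, 0.8598]  P^-=[0.3751 0.0505; 0.0505 0.8184]  H_jac=[0.9470 0.3214]  S=[0.7416]  K=[0.5008; 0.4191]  nu=[-3.0055]  x^+=[1.0283, -0.3999]  P^+=[0.1891 -0.1052; -0.1052 0.6881]
step 3: x^-=[0.8883, -0.3999]  P^-=[0.3097 0.1487; 0.1487 0.9481]  H_jac=[0.9119 -0.4105]  S=[0.5960]  K=[0.3715; -0.4255]  nu=[-0.0642]  x^+=[0.8645, -0.3726]  P^+=[0.2275 0.2429; 0.2429 0.8402]

H_jac[0,1] = -0.4105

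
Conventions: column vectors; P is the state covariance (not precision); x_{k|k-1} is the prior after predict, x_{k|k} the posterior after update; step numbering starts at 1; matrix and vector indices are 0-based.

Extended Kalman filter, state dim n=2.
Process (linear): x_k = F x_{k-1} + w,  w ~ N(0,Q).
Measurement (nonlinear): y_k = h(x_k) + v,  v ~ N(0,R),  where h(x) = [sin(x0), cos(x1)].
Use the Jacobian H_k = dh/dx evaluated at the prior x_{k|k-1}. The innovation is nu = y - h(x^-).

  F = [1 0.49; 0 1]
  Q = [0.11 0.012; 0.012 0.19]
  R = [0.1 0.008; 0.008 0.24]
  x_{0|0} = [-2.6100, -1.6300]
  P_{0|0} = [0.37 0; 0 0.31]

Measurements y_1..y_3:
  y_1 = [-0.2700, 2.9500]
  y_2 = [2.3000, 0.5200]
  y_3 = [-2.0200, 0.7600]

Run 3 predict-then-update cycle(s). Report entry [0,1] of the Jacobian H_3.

H_jac[0,1] = 0.0000

step 1: x^-=[-3.4087, -1.6300]  P^-=[0.5544 0.1639; 0.1639 0.5000]  H_jac=[-0.9645 0.0000; 0.0000 0.9982]  S=[0.6158 -0.1498; -0.1498 0.7382]  K=[-0.8568 0.0478; -0.0970 0.6564]  nu=[-0.5339, 3.0092]  x^+=[-2.8075, 0.3970]  P^+=[0.0884 0.0046; 0.0046 0.1570]
step 2: x^-=[-2.6130, 0.3970]  P^-=[0.2407 0.0936; 0.0936 0.3470]  H_jac=[-0.8635 0.0000; 0.0000 -0.3867]  S=[0.2794 0.0392; 0.0392 0.2919]  K=[-0.7402 -0.0244; -0.2289 -0.4290]  nu=[2.8043, -0.4022]  x^+=[-4.6790, -0.0723]  P^+=[0.0859 0.0305; 0.0305 0.2710]
step 3: x^-=[-4.7144, -0.0723]  P^-=[0.2909 0.1753; 0.1753 0.4610]  H_jac=[0.0020 0.0000; 0.0000 0.0722]  S=[0.1000 0.0080; 0.0080 0.2424]  K=[0.0017 0.0522; -0.0075 0.1376]  nu=[-3.0200, -0.2374]  x^+=[-4.7318, -0.0823]  P^+=[0.2902 0.1735; 0.1735 0.4564]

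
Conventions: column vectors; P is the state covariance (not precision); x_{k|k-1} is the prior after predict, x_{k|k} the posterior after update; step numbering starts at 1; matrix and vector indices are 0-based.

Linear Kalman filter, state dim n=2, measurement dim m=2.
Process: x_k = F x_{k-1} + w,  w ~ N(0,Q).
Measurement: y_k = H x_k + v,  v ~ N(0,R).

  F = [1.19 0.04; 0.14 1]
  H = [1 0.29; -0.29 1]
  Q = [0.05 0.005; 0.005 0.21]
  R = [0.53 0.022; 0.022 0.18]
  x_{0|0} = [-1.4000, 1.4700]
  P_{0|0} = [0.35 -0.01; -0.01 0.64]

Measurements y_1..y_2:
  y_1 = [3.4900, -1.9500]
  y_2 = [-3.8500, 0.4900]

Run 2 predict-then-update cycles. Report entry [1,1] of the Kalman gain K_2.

step 1: x^-=[-1.6072, 1.2740]  P^-=[0.5457 0.0770; 0.0770 0.8541]  S=[1.1922 0.1819; 0.1819 1.0353]  K=[0.5019 -0.1667; 0.1538 0.7763]  nu=[4.7277, -3.6901]  x^+=[1.3808, -0.8634]  P^+=[0.2471 0.0527; 0.0527 0.1584]
step 2: x^-=[1.6087, -0.6701]  P^-=[0.4051 0.1155; 0.1155 0.3880]  S=[1.0347 0.1228; 0.1228 0.5351]  K=[0.4362 -0.1039; 0.1457 0.6291]  nu=[-5.2643, 1.6266]  x^+=[-0.8567, -0.4138]  P^+=[0.2136 0.0528; 0.0528 0.1318]

K[1,1] = 0.6291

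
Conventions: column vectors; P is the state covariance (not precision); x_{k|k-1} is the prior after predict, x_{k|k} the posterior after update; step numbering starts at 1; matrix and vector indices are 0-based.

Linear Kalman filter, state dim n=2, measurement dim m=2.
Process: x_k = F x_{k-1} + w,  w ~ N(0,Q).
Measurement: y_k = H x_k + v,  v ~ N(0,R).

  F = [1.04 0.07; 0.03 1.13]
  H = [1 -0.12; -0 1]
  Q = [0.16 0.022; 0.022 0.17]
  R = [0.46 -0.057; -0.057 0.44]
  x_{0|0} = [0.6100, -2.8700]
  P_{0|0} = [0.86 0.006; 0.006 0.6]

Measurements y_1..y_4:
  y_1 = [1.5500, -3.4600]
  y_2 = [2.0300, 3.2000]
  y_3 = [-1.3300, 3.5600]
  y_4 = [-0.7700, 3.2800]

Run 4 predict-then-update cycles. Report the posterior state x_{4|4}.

step 1: x^-=[0.4335, -3.2248]  P^-=[1.0940 0.1034; 0.1034 0.9373]  S=[1.5427 -0.0661; -0.0661 1.3773]  K=[0.7058 0.1089; 0.0233 0.6817]  nu=[0.7295, -0.2352]  x^+=[0.9228, -3.3681]  P^+=[0.3194 0.0077; 0.0077 0.2986]
step 2: x^-=[0.7239, -3.7783]  P^-=[0.5080 0.0646; 0.0646 0.5521]  S=[0.9605 -0.0586; -0.0586 0.9921]  K=[0.5267 0.0963; 0.0324 0.5584]  nu=[0.8527, 6.9783]  x^+=[1.8449, 0.1461]  P^+=[0.2383 0.0123; 0.0123 0.2439]
step 3: x^-=[1.9289, 0.2204]  P^-=[0.4207 0.0632; 0.0632 0.4824]  S=[0.8725 -0.0516; -0.0516 0.9224]  K=[0.4792 0.0954; 0.0372 0.5251]  nu=[-3.2325, 3.3396]  x^+=[0.6986, 1.8536]  P^+=[0.2167 0.0147; 0.0147 0.2289]
step 4: x^-=[0.8563, 2.1156]  P^-=[0.3977 0.0641; 0.0641 0.4635]  S=[0.8490 -0.0485; -0.0485 0.9035]  K=[0.4648 0.0959; 0.0394 0.5151]  nu=[-1.3725, 1.1644]  x^+=[0.3301, 2.6613]  P^+=[0.2102 0.0157; 0.0157 0.2244]

x_post = [0.3301, 2.6613]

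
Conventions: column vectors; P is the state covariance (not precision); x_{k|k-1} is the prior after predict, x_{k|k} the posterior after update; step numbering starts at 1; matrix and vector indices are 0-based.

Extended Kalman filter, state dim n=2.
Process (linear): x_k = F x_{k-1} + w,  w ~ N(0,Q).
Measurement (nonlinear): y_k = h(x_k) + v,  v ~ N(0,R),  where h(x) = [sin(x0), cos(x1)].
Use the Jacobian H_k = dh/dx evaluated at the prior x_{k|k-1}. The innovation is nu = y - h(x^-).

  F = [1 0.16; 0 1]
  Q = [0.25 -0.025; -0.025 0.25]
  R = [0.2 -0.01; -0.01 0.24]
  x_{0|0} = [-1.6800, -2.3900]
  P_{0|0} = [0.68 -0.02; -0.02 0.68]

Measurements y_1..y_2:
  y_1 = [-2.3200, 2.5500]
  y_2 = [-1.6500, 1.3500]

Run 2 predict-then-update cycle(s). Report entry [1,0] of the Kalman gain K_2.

step 1: x^-=[-2.0624, -2.3900]  P^-=[0.9410 0.0638; 0.0638 0.9300]  H_jac=[-0.4720 0.0000; 0.0000 0.6828]  S=[0.4097 -0.0306; -0.0306 0.6736]  K=[-1.0831 0.0155; -0.0032 0.9426]  nu=[-1.4384, 3.2806]  x^+=[-0.4535, 0.7068]  P^+=[0.4592 0.0213; 0.0213 0.3314]
step 2: x^-=[-0.3404, 0.7068]  P^-=[0.7245 0.0493; 0.0493 0.5814]  H_jac=[0.9426 0.0000; 0.0000 -0.6494]  S=[0.8438 -0.0402; -0.0402 0.4852]  K=[0.8095 0.0010; 0.0181 -0.7766]  nu=[-1.3161, 0.5896]  x^+=[-1.4052, 0.2251]  P^+=[0.1717 0.0121; 0.0121 0.2873]

K[1,0] = 0.0181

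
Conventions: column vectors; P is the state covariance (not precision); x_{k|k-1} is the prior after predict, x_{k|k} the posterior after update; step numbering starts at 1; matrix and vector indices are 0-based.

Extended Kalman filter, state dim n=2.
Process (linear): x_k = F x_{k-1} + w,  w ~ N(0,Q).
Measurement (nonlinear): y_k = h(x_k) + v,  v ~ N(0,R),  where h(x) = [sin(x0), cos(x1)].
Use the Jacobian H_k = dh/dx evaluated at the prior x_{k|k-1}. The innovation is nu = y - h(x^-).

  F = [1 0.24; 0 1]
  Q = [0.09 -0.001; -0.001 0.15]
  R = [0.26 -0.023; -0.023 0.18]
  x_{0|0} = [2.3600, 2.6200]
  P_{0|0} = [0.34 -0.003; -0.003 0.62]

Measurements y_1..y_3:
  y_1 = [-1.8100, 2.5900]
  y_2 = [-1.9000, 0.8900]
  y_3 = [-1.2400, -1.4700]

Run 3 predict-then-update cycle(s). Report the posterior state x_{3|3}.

x_post = [4.1314, -2.1397]

step 1: x^-=[2.9888, 2.6200]  P^-=[0.4643 0.1448; 0.1448 0.7700]  H_jac=[-0.9883 0.0000; 0.0000 -0.4983]  S=[0.7135 0.0483; 0.0483 0.3712]  K=[-0.6355 -0.1117; -0.1318 -1.0165]  nu=[-1.9622, 3.4570]  x^+=[3.8498, -0.6356]  P^+=[0.1646 0.0110; 0.0110 0.3611]
step 2: x^-=[3.6973, -0.6356]  P^-=[0.2807 0.0967; 0.0967 0.5111]  H_jac=[-0.8495 0.0000; 0.0000 0.5937]  S=[0.4626 -0.0718; -0.0718 0.3602]  K=[-0.5064 0.0585; -0.0483 0.8329]  nu=[-1.3725, 0.0853]  x^+=[4.3973, -0.4982]  P^+=[0.1566 0.0373; 0.0373 0.2544]
step 3: x^-=[4.2777, -0.4982]  P^-=[0.2791 0.0974; 0.0974 0.4044]  H_jac=[-0.4211 0.0000; 0.0000 0.4779]  S=[0.3095 -0.0426; -0.0426 0.2724]  K=[-0.3641 0.1139; -0.0356 0.7040]  nu=[-0.3330, -2.3484]  x^+=[4.1314, -2.1397]  P^+=[0.2310 0.0604; 0.0604 0.2669]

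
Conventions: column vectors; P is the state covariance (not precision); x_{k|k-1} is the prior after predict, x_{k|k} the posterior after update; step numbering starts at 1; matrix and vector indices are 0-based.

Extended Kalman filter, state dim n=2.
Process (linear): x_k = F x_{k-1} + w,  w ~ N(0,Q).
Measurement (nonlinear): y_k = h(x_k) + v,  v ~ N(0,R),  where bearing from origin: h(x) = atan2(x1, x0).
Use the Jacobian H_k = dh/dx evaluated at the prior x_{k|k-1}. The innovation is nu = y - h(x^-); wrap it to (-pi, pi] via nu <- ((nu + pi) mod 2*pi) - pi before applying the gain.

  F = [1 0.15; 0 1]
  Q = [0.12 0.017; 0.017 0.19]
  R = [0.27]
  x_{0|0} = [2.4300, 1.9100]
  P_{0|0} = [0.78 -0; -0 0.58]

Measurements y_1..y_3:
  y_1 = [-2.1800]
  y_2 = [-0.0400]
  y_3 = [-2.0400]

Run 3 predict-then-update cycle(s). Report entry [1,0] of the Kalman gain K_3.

step 1: x^-=[2.7165, 1.9100]  P^-=[0.9131 0.1040; 0.1040 0.7700]  H_jac=[-0.1732 0.2463]  S=[0.3352]  K=[-0.3953; 0.5121]  nu=[-2.7928]  x^+=[3.8205, 0.4799]  P^+=[0.8607 0.1719; 0.1719 0.6821]
step 2: x^-=[3.8925, 0.4799]  P^-=[1.0476 0.2912; 0.2912 0.8721]  H_jac=[-0.0312 0.2531]  S=[0.3223]  K=[0.1272; 0.6566]  nu=[-0.1627]  x^+=[3.8718, 0.3731]  P^+=[1.0424 0.2643; 0.2643 0.7332]
step 3: x^-=[3.9278, 0.3731]  P^-=[1.2581 0.3912; 0.3912 0.9232]  H_jac=[-0.0240 0.2523]  S=[0.3248]  K=[0.2111; 0.6884]  nu=[-2.1347]  x^+=[3.4771, -1.0964]  P^+=[1.2436 0.3440; 0.3440 0.7693]

K[1,0] = 0.6884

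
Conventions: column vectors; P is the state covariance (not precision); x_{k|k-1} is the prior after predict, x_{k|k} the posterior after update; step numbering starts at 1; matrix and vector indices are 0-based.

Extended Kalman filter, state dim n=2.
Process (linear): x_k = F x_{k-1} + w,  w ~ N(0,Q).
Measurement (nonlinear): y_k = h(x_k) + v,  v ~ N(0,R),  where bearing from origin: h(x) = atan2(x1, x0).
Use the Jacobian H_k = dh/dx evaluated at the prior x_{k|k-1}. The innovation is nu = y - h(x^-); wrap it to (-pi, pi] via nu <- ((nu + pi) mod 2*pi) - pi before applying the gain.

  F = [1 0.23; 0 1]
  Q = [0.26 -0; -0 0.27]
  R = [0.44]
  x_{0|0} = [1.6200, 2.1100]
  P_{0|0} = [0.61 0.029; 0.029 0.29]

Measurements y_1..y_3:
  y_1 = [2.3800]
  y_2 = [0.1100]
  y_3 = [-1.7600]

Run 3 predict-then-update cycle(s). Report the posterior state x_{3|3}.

x_post = [3.6696, 1.6062]

step 1: x^-=[2.1053, 2.1100]  P^-=[0.8987 0.0957; 0.0957 0.5600]  H_jac=[-0.2375 0.2370]  S=[0.5114]  K=[-0.3730; 0.2151]  nu=[1.5935]  x^+=[1.5109, 2.4527]  P^+=[0.8275 0.1367; 0.1367 0.5363]
step 2: x^-=[2.0750, 2.4527]  P^-=[1.1788 0.2601; 0.2601 0.8063]  H_jac=[-0.2376 0.2010]  S=[0.5143]  K=[-0.4430; 0.1950]  nu=[-0.7586]  x^+=[2.4111, 2.3047]  P^+=[1.0779 0.3045; 0.3045 0.7868]
step 3: x^-=[2.9412, 2.3047]  P^-=[1.5196 0.4855; 0.4855 1.0568]  H_jac=[-0.1651 0.2107]  S=[0.4945]  K=[-0.3004; 0.2881]  nu=[-2.4247]  x^+=[3.6696, 1.6062]  P^+=[1.4749 0.5283; 0.5283 1.0157]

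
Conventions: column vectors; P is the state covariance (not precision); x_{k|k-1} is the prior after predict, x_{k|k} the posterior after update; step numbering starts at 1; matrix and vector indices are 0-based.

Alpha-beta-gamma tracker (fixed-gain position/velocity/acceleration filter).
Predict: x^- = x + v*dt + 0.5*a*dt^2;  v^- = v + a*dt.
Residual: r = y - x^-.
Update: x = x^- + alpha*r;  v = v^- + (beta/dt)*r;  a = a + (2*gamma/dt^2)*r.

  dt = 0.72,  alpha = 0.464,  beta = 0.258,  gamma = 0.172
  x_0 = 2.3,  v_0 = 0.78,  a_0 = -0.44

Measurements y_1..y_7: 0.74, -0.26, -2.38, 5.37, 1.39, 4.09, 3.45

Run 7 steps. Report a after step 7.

step 1: x_pred=2.7476  r=-2.0076  x^+=1.8160  v^+=-0.2562  a^+=-1.7722
step 2: x_pred=1.1723  r=-1.4323  x^+=0.5077  v^+=-2.0454  a^+=-2.7226
step 3: x_pred=-1.6707  r=-0.7093  x^+=-1.9998  v^+=-4.2598  a^+=-3.1933
step 4: x_pred=-5.8946  r=11.2646  x^+=-0.6678  v^+=-2.5225  a^+=4.2816
step 5: x_pred=-1.3742  r=2.7642  x^+=-0.0916  v^+=1.5508  a^+=6.1159
step 6: x_pred=2.6102  r=1.4798  x^+=3.2968  v^+=6.4845  a^+=7.0979
step 7: x_pred=9.8054  r=-6.3554  x^+=6.8565  v^+=9.3176  a^+=2.8805

a_post = 2.8805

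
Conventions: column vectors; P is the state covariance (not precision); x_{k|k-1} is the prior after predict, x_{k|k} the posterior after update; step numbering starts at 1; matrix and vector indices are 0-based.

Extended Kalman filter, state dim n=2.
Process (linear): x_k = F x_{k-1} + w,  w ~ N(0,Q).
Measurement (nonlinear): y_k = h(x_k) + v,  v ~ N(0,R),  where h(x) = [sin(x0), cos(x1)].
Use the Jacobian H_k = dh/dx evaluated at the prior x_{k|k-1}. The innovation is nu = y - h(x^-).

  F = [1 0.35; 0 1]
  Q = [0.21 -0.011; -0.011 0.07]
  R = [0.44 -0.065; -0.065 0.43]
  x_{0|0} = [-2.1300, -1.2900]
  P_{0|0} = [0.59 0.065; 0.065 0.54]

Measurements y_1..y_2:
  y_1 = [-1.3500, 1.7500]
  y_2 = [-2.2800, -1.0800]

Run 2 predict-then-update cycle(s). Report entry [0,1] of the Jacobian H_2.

H_jac[0,1] = 0.0000

step 1: x^-=[-2.5815, -1.2900]  P^-=[0.9116 0.2430; 0.2430 0.6100]  H_jac=[-0.8472 0.0000; 0.0000 0.9608]  S=[1.0943 -0.2628; -0.2628 0.9932]  K=[-0.6934 0.0516; -0.0495 0.5770]  nu=[-0.8187, 1.4729]  x^+=[-1.9378, -0.3995]  P^+=[0.3641 0.0700; 0.0700 0.2616]
step 2: x^-=[-2.0776, -0.3995]  P^-=[0.6551 0.1506; 0.1506 0.3316]  H_jac=[-0.4854 0.0000; 0.0000 0.3890]  S=[0.5944 -0.0934; -0.0934 0.4802]  K=[-0.5321 0.0184; -0.0833 0.2524]  nu=[-1.4057, -2.0012]  x^+=[-1.3665, -0.7876]  P^+=[0.4848 0.1093; 0.1093 0.2929]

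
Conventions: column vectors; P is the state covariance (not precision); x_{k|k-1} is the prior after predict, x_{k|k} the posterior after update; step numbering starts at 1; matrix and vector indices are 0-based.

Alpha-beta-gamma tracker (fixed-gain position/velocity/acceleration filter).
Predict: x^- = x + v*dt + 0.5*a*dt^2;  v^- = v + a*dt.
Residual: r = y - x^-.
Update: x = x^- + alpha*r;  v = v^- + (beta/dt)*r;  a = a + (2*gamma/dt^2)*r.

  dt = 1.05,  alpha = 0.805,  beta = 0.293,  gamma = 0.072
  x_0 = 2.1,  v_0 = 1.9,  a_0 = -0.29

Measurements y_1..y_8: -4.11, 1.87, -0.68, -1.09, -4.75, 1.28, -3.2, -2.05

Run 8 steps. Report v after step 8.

step 1: x_pred=3.9351  r=-8.0451  x^+=-2.5412  v^+=-0.6495  a^+=-1.3408
step 2: x_pred=-3.9623  r=5.8323  x^+=0.7327  v^+=-0.4298  a^+=-0.5790
step 3: x_pred=-0.0378  r=-0.6422  x^+=-0.5548  v^+=-1.2170  a^+=-0.6629
step 4: x_pred=-2.1981  r=1.1081  x^+=-1.3061  v^+=-1.6039  a^+=-0.5182
step 5: x_pred=-3.2758  r=-1.4742  x^+=-4.4625  v^+=-2.5593  a^+=-0.7107
step 6: x_pred=-7.5416  r=8.8216  x^+=-0.4402  v^+=-0.8440  a^+=0.4415
step 7: x_pred=-1.0830  r=-2.1170  x^+=-2.7872  v^+=-0.9711  a^+=0.1650
step 8: x_pred=-3.7159  r=1.6659  x^+=-2.3749  v^+=-0.3330  a^+=0.3826

v_post = -0.3330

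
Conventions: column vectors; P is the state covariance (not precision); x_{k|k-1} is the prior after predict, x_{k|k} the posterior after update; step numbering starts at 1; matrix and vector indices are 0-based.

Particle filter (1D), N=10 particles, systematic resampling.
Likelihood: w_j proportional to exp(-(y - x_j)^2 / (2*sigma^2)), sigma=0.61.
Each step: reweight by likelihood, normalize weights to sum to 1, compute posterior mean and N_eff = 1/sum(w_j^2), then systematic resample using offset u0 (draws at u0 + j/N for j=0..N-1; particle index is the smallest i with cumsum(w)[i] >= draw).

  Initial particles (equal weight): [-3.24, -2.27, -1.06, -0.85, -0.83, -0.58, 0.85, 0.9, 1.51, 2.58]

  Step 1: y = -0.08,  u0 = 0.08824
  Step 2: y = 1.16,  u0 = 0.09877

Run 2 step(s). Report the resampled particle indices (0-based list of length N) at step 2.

resampled_idx = [7, 7, 7, 8, 8, 8, 9, 9, 9, 9]

step 1: w=[0.0000, 0.0006, 0.1086, 0.1780, 0.1854, 0.2821, 0.1235, 0.1086, 0.0132, 0.0000]  mean=-0.3626  Neff=5.4162  idx=[2, 3, 4, 4, 5, 5, 5, 6, 7, 8]
step 2: w=[0.0005, 0.0016, 0.0018, 0.0018, 0.0063, 0.0063, 0.0063, 0.3247, 0.3373, 0.3133]  mean=1.0368  Neff=3.1496  idx=[7, 7, 7, 8, 8, 8, 9, 9, 9, 9]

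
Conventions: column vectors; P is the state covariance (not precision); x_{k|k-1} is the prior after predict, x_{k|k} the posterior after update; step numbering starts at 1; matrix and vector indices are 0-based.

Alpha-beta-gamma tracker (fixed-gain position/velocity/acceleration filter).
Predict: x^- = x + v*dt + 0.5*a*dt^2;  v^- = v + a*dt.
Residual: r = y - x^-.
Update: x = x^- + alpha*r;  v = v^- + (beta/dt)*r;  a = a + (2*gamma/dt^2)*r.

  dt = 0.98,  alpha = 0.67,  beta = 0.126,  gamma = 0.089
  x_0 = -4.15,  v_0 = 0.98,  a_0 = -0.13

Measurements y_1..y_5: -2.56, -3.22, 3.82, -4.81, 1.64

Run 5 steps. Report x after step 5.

x_post = 0.6487

step 1: x_pred=-3.2520  r=0.6920  x^+=-2.7884  v^+=0.9416  a^+=-0.0017
step 2: x_pred=-1.8665  r=-1.3535  x^+=-2.7733  v^+=0.7658  a^+=-0.2526
step 3: x_pred=-2.1441  r=5.9641  x^+=1.8518  v^+=1.2851  a^+=0.8528
step 4: x_pred=3.5208  r=-8.3308  x^+=-2.0609  v^+=1.0497  a^+=-0.6912
step 5: x_pred=-1.3640  r=3.0040  x^+=0.6487  v^+=0.7586  a^+=-0.1345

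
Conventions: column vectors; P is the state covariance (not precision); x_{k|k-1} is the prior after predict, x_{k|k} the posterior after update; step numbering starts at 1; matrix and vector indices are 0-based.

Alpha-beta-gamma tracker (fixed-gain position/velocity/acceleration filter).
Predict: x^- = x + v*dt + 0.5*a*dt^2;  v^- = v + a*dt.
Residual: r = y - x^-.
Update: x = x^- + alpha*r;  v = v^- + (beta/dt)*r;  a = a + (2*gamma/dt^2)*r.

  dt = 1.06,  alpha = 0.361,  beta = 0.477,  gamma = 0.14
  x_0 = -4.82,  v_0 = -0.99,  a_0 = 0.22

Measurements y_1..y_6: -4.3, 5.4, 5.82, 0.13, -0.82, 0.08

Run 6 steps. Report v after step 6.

step 1: x_pred=-5.7458  r=1.4458  x^+=-5.2239  v^+=-0.1062  a^+=0.5803
step 2: x_pred=-5.0104  r=10.4104  x^+=-1.2523  v^+=5.1936  a^+=3.1746
step 3: x_pred=6.0364  r=-0.2164  x^+=5.9583  v^+=8.4612  a^+=3.1206
step 4: x_pred=16.6804  r=-16.5504  x^+=10.7057  v^+=4.3214  a^+=-1.0037
step 5: x_pred=14.7225  r=-15.5425  x^+=9.1117  v^+=-3.7366  a^+=-4.8769
step 6: x_pred=2.4110  r=-2.3310  x^+=1.5695  v^+=-9.9551  a^+=-5.4578

v_post = -9.9551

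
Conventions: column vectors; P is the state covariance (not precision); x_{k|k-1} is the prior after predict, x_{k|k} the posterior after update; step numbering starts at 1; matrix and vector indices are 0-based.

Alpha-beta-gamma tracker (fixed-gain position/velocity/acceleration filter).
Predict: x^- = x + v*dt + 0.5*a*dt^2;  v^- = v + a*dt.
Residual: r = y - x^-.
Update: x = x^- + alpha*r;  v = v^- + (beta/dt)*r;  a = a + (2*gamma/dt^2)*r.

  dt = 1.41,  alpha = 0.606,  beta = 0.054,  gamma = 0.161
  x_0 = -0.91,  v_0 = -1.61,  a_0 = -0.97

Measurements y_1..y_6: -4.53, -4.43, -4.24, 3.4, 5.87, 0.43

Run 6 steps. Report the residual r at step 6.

step 1: x_pred=-4.1443  r=-0.3857  x^+=-4.3780  v^+=-2.9925  a^+=-1.0325
step 2: x_pred=-9.6238  r=5.1938  x^+=-6.4763  v^+=-4.2493  a^+=-0.1913
step 3: x_pred=-12.6580  r=8.4180  x^+=-7.5567  v^+=-4.1966  a^+=1.1721
step 4: x_pred=-12.3088  r=15.7088  x^+=-2.7893  v^+=-1.9423  a^+=3.7164
step 5: x_pred=-1.8336  r=7.7036  x^+=2.8348  v^+=3.5929  a^+=4.9641
step 6: x_pred=12.8353  r=-12.4053  x^+=5.3177  v^+=10.1172  a^+=2.9549

resid = -12.4053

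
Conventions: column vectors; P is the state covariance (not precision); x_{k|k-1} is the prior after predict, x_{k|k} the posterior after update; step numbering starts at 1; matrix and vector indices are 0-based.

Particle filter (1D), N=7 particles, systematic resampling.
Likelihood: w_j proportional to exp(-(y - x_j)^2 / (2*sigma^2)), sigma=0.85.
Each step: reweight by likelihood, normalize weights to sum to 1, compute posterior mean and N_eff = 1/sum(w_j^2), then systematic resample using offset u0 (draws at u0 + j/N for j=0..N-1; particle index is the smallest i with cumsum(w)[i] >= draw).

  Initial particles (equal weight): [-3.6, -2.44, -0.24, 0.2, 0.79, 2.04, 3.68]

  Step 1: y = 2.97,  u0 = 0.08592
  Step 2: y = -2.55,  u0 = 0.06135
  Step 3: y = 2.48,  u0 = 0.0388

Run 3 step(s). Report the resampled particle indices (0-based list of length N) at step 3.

step 1: w=[0.0000, 0.0000, 0.0006, 0.0038, 0.0287, 0.4234, 0.5435]  mean=2.8870  Neff=2.1033  idx=[5, 5, 5, 6, 6, 6, 6]
step 2: w=[0.3333, 0.3333, 0.3333, 0.0000, 0.0000, 0.0000, 0.0000]  mean=2.0400  Neff=3.0000  idx=[0, 0, 1, 1, 1, 2, 2]
step 3: w=[0.1429, 0.1429, 0.1429, 0.1429, 0.1429, 0.1429, 0.1429]  mean=2.0400  Neff=7.0000  idx=[0, 1, 2, 3, 4, 5, 6]

resampled_idx = [0, 1, 2, 3, 4, 5, 6]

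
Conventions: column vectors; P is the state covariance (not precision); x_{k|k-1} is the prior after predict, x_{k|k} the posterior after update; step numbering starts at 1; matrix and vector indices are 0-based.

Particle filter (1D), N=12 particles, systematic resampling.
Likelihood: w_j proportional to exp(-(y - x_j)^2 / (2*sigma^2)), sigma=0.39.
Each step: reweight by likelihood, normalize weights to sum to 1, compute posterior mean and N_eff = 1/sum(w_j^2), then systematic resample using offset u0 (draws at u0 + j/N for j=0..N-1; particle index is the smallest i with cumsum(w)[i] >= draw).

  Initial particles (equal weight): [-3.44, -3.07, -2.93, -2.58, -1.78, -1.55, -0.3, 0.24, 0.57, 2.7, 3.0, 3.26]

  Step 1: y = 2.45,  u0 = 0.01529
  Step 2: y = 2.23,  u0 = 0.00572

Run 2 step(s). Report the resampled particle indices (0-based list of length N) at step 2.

resampled_idx = [0, 0, 1, 2, 3, 3, 4, 5, 6, 6, 7, 8]

step 1: w=[0.0000, 0.0000, 0.0000, 0.0000, 0.0000, 0.0000, 0.0000, 0.0000, 0.0000, 0.6264, 0.2846, 0.0890]  mean=2.8352  Neff=2.0777  idx=[9, 9, 9, 9, 9, 9, 9, 9, 10, 10, 10, 11]
step 2: w=[0.1118, 0.1118, 0.1118, 0.1118, 0.1118, 0.1118, 0.1118, 0.1118, 0.0329, 0.0329, 0.0329, 0.0071]  mean=2.7336  Neff=9.6851  idx=[0, 0, 1, 2, 3, 3, 4, 5, 6, 6, 7, 8]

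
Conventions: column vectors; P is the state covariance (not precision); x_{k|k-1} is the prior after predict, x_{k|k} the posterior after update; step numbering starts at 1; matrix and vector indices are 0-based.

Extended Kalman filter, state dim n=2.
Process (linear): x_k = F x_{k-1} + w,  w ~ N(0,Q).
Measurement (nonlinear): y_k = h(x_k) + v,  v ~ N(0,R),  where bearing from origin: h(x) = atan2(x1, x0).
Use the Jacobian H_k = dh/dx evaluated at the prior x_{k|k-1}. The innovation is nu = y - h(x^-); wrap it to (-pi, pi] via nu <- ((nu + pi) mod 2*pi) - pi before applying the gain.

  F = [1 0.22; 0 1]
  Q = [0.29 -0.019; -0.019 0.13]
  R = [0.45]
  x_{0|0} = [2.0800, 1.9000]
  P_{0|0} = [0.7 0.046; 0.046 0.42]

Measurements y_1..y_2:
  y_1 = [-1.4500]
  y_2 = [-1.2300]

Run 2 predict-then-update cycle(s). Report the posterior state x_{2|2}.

x_post = [3.7431, 0.9778]

step 1: x^-=[2.4980, 1.9000]  P^-=[1.0306 0.1194; 0.1194 0.5500]  H_jac=[-0.1929 0.2536]  S=[0.5120]  K=[-0.3291; 0.2274]  nu=[-2.1003]  x^+=[3.1892, 1.4223]  P^+=[0.9751 0.1577; 0.1577 0.5235]
step 2: x^-=[3.5021, 1.4223]  P^-=[1.3598 0.2539; 0.2539 0.6535]  H_jac=[-0.0995 0.2451]  S=[0.4903]  K=[-0.1492; 0.2751]  nu=[-1.6158]  x^+=[3.7431, 0.9778]  P^+=[1.3489 0.2740; 0.2740 0.6164]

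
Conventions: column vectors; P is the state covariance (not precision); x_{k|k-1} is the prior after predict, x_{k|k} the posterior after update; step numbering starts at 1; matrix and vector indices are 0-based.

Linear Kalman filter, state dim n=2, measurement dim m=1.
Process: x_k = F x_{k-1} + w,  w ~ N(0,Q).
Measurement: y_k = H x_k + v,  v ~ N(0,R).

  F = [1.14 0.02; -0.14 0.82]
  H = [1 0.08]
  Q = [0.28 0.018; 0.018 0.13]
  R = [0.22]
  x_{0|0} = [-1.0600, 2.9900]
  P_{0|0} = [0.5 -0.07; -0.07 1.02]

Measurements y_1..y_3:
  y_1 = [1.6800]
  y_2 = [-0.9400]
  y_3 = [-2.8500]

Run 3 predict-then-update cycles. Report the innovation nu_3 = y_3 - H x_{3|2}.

step 1: x^-=[-1.1486, 2.6002]  P^-=[0.9270 -0.1103; -0.1103 0.8417]  S=[1.1348]  K=[0.8092; -0.0379]  nu=[2.6206]  x^+=[0.9719, 2.5010]  P^+=[0.1841 -0.0755; -0.0755 0.8401]
step 2: x^-=[1.1579, 1.9147]  P^-=[0.5161 -0.0680; -0.0680 0.7158]  S=[0.7298]  K=[0.6997; -0.0147]  nu=[-2.2511]  x^+=[-0.4172, 1.9478]  P^+=[0.1588 -0.0605; -0.0605 0.7157]
step 3: x^-=[-0.4367, 1.6556]  P^-=[0.4839 -0.0520; -0.0520 0.6282]  S=[0.6996]  K=[0.6857; -0.0025]  nu=[-2.5458]  x^+=[-2.1824, 1.6619]  P^+=[0.1549 -0.0508; -0.0508 0.6282]

innov = [-2.5458]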